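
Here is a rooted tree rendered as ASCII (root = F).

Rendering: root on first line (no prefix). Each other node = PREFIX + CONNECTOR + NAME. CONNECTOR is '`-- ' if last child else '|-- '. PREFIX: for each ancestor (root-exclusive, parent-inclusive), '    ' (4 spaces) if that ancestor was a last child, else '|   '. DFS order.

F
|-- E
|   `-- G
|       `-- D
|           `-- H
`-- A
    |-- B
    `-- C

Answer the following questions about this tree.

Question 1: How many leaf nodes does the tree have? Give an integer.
Leaves (nodes with no children): B, C, H

Answer: 3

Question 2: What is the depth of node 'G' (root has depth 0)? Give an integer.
Answer: 2

Derivation:
Path from root to G: F -> E -> G
Depth = number of edges = 2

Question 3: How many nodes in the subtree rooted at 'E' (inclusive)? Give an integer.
Subtree rooted at E contains: D, E, G, H
Count = 4

Answer: 4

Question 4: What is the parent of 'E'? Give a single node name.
Answer: F

Derivation:
Scan adjacency: E appears as child of F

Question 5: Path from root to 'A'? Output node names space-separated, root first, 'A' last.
Answer: F A

Derivation:
Walk down from root: F -> A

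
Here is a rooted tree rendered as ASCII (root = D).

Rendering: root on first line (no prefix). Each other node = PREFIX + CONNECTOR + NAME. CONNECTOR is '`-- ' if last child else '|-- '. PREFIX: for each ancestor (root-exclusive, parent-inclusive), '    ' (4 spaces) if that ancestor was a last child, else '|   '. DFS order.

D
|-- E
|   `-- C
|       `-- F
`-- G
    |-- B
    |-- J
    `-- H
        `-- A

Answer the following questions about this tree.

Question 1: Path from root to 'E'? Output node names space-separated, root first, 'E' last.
Answer: D E

Derivation:
Walk down from root: D -> E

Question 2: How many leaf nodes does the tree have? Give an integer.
Leaves (nodes with no children): A, B, F, J

Answer: 4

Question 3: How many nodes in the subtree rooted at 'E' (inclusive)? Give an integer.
Subtree rooted at E contains: C, E, F
Count = 3

Answer: 3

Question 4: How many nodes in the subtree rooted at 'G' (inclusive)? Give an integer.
Answer: 5

Derivation:
Subtree rooted at G contains: A, B, G, H, J
Count = 5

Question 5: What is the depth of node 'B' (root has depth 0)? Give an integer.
Path from root to B: D -> G -> B
Depth = number of edges = 2

Answer: 2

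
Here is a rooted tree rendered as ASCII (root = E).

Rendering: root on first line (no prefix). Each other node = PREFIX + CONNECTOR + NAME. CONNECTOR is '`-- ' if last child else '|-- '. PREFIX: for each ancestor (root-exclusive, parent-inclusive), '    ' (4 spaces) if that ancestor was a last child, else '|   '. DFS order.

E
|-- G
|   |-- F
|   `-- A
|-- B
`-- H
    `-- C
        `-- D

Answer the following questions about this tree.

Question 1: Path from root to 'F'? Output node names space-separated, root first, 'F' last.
Answer: E G F

Derivation:
Walk down from root: E -> G -> F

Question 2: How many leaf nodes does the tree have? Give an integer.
Leaves (nodes with no children): A, B, D, F

Answer: 4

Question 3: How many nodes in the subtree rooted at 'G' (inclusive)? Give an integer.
Subtree rooted at G contains: A, F, G
Count = 3

Answer: 3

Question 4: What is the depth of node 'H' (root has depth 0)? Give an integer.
Answer: 1

Derivation:
Path from root to H: E -> H
Depth = number of edges = 1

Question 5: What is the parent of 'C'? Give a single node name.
Scan adjacency: C appears as child of H

Answer: H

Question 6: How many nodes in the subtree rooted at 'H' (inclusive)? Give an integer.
Subtree rooted at H contains: C, D, H
Count = 3

Answer: 3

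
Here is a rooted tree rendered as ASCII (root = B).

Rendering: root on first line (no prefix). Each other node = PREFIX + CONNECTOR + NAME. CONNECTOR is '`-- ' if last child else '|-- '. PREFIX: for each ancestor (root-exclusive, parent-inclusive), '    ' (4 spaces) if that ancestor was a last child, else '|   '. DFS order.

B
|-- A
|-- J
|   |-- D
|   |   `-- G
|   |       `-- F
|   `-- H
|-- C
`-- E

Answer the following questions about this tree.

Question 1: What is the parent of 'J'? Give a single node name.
Scan adjacency: J appears as child of B

Answer: B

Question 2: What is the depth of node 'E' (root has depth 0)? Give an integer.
Path from root to E: B -> E
Depth = number of edges = 1

Answer: 1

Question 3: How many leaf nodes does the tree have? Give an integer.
Answer: 5

Derivation:
Leaves (nodes with no children): A, C, E, F, H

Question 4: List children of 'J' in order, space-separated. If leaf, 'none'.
Answer: D H

Derivation:
Node J's children (from adjacency): D, H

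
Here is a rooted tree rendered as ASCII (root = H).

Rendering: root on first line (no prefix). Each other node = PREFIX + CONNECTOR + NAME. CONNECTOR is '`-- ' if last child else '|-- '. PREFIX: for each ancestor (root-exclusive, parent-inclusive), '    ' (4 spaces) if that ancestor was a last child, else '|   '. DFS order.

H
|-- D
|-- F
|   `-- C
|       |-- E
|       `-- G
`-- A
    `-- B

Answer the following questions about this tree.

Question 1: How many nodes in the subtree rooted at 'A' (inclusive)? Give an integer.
Subtree rooted at A contains: A, B
Count = 2

Answer: 2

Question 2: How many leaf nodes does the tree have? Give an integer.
Leaves (nodes with no children): B, D, E, G

Answer: 4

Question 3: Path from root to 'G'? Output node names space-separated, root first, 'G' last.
Answer: H F C G

Derivation:
Walk down from root: H -> F -> C -> G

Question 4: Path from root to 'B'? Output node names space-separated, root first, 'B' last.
Answer: H A B

Derivation:
Walk down from root: H -> A -> B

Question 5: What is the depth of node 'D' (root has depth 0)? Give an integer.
Path from root to D: H -> D
Depth = number of edges = 1

Answer: 1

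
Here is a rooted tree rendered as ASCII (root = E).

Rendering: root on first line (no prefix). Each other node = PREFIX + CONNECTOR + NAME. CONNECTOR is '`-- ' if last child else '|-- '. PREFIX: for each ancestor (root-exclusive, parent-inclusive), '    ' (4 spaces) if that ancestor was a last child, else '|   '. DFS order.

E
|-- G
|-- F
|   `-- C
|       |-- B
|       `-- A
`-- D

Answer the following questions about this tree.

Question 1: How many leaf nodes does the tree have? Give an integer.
Leaves (nodes with no children): A, B, D, G

Answer: 4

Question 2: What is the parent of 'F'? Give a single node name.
Answer: E

Derivation:
Scan adjacency: F appears as child of E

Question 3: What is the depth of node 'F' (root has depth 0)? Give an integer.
Answer: 1

Derivation:
Path from root to F: E -> F
Depth = number of edges = 1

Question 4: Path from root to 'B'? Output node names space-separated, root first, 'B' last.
Answer: E F C B

Derivation:
Walk down from root: E -> F -> C -> B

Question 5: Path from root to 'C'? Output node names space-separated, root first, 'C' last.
Walk down from root: E -> F -> C

Answer: E F C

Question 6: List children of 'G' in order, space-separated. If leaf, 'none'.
Node G's children (from adjacency): (leaf)

Answer: none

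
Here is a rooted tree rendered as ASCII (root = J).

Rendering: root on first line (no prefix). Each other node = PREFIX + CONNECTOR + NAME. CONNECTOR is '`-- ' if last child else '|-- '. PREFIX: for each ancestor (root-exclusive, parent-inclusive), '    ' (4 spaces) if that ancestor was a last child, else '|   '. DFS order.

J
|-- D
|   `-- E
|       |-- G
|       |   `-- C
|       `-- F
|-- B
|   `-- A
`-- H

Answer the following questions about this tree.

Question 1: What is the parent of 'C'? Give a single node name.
Scan adjacency: C appears as child of G

Answer: G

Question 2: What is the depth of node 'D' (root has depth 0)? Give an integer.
Answer: 1

Derivation:
Path from root to D: J -> D
Depth = number of edges = 1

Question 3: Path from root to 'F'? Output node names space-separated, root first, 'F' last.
Answer: J D E F

Derivation:
Walk down from root: J -> D -> E -> F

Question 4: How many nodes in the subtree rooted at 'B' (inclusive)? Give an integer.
Answer: 2

Derivation:
Subtree rooted at B contains: A, B
Count = 2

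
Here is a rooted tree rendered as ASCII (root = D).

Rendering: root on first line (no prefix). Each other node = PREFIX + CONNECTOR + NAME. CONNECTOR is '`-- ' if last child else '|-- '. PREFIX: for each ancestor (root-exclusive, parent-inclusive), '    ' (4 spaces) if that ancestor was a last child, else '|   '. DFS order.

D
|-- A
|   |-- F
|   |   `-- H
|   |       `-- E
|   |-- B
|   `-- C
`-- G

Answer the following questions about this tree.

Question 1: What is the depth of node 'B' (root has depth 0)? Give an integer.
Path from root to B: D -> A -> B
Depth = number of edges = 2

Answer: 2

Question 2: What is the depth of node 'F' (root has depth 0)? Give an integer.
Path from root to F: D -> A -> F
Depth = number of edges = 2

Answer: 2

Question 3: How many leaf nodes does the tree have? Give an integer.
Leaves (nodes with no children): B, C, E, G

Answer: 4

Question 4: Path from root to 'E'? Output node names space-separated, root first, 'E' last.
Walk down from root: D -> A -> F -> H -> E

Answer: D A F H E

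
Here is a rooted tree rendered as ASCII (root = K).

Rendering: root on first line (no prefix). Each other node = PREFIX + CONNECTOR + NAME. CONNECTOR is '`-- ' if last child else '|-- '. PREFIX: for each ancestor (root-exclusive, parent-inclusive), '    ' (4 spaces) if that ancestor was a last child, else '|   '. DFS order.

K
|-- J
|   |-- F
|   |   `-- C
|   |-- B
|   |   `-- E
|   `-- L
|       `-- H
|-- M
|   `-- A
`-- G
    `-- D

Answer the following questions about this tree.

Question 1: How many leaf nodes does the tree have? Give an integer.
Answer: 5

Derivation:
Leaves (nodes with no children): A, C, D, E, H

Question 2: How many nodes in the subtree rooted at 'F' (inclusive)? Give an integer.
Subtree rooted at F contains: C, F
Count = 2

Answer: 2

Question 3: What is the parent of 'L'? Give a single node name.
Answer: J

Derivation:
Scan adjacency: L appears as child of J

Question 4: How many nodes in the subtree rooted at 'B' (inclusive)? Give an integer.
Subtree rooted at B contains: B, E
Count = 2

Answer: 2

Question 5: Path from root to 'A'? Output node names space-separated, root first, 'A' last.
Walk down from root: K -> M -> A

Answer: K M A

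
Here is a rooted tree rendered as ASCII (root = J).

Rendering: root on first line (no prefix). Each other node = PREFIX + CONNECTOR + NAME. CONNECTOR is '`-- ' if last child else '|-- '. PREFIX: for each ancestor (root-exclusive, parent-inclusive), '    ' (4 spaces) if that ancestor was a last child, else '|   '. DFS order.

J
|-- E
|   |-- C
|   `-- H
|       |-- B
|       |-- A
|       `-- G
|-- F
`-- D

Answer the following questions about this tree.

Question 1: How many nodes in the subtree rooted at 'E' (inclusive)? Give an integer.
Subtree rooted at E contains: A, B, C, E, G, H
Count = 6

Answer: 6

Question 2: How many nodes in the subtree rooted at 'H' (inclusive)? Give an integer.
Subtree rooted at H contains: A, B, G, H
Count = 4

Answer: 4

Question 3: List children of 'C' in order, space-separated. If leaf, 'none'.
Node C's children (from adjacency): (leaf)

Answer: none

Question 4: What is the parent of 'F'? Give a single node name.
Answer: J

Derivation:
Scan adjacency: F appears as child of J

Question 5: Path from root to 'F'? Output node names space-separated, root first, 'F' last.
Answer: J F

Derivation:
Walk down from root: J -> F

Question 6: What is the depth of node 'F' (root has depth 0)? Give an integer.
Path from root to F: J -> F
Depth = number of edges = 1

Answer: 1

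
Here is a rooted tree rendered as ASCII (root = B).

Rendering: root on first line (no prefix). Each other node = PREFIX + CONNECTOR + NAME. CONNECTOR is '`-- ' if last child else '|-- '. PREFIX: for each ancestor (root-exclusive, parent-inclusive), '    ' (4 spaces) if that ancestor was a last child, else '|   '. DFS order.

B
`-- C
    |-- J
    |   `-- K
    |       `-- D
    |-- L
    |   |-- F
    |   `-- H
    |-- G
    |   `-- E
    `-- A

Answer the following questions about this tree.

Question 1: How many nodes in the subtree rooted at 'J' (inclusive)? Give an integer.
Answer: 3

Derivation:
Subtree rooted at J contains: D, J, K
Count = 3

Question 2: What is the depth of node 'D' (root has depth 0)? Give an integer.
Path from root to D: B -> C -> J -> K -> D
Depth = number of edges = 4

Answer: 4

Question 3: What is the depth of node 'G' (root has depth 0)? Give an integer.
Path from root to G: B -> C -> G
Depth = number of edges = 2

Answer: 2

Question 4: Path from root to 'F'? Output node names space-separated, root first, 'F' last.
Walk down from root: B -> C -> L -> F

Answer: B C L F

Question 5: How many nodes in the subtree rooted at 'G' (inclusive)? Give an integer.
Answer: 2

Derivation:
Subtree rooted at G contains: E, G
Count = 2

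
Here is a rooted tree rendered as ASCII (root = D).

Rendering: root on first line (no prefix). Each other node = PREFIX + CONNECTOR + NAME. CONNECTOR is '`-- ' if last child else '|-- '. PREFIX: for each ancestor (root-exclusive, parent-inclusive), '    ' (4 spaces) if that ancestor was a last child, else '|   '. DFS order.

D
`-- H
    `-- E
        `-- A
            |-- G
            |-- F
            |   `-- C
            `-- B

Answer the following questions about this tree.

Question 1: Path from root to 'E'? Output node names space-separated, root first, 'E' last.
Answer: D H E

Derivation:
Walk down from root: D -> H -> E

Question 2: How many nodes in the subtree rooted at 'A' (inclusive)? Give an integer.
Subtree rooted at A contains: A, B, C, F, G
Count = 5

Answer: 5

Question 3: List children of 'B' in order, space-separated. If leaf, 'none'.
Node B's children (from adjacency): (leaf)

Answer: none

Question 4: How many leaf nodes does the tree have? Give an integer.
Leaves (nodes with no children): B, C, G

Answer: 3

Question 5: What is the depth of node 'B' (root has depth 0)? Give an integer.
Path from root to B: D -> H -> E -> A -> B
Depth = number of edges = 4

Answer: 4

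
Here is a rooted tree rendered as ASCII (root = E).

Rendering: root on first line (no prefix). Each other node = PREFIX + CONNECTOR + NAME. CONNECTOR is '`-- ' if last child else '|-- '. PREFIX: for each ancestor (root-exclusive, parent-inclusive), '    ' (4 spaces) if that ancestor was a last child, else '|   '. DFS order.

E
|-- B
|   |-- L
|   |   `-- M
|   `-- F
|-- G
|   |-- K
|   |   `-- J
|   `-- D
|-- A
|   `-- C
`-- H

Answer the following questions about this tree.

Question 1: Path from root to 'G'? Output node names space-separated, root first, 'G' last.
Answer: E G

Derivation:
Walk down from root: E -> G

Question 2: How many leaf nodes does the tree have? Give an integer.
Answer: 6

Derivation:
Leaves (nodes with no children): C, D, F, H, J, M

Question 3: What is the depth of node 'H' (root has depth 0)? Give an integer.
Answer: 1

Derivation:
Path from root to H: E -> H
Depth = number of edges = 1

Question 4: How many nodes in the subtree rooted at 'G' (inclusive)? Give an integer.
Answer: 4

Derivation:
Subtree rooted at G contains: D, G, J, K
Count = 4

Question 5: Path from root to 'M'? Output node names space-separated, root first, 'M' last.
Answer: E B L M

Derivation:
Walk down from root: E -> B -> L -> M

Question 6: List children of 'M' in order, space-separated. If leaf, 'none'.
Node M's children (from adjacency): (leaf)

Answer: none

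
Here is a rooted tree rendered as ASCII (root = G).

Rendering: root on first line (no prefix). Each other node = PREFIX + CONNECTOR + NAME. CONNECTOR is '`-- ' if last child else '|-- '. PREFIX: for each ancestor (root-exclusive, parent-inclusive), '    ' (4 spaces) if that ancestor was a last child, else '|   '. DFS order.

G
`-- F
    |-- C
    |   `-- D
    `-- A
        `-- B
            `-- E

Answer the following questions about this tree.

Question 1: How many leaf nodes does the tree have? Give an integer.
Leaves (nodes with no children): D, E

Answer: 2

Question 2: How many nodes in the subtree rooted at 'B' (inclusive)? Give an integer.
Answer: 2

Derivation:
Subtree rooted at B contains: B, E
Count = 2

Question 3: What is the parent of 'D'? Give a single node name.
Answer: C

Derivation:
Scan adjacency: D appears as child of C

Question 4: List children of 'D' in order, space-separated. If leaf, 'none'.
Node D's children (from adjacency): (leaf)

Answer: none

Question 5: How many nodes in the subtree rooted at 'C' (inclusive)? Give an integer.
Answer: 2

Derivation:
Subtree rooted at C contains: C, D
Count = 2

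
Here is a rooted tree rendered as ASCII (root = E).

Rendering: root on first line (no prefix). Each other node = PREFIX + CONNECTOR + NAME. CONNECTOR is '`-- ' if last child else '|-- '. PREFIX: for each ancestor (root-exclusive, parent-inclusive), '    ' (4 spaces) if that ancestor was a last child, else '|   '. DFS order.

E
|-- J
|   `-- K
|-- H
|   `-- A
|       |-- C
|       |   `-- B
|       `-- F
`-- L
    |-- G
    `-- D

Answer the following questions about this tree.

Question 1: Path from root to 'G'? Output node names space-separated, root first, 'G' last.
Answer: E L G

Derivation:
Walk down from root: E -> L -> G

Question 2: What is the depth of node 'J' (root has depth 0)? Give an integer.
Path from root to J: E -> J
Depth = number of edges = 1

Answer: 1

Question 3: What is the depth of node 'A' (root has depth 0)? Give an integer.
Path from root to A: E -> H -> A
Depth = number of edges = 2

Answer: 2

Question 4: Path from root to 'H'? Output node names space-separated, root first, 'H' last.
Answer: E H

Derivation:
Walk down from root: E -> H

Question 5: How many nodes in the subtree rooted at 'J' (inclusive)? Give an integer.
Answer: 2

Derivation:
Subtree rooted at J contains: J, K
Count = 2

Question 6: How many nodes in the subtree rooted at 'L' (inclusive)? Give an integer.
Subtree rooted at L contains: D, G, L
Count = 3

Answer: 3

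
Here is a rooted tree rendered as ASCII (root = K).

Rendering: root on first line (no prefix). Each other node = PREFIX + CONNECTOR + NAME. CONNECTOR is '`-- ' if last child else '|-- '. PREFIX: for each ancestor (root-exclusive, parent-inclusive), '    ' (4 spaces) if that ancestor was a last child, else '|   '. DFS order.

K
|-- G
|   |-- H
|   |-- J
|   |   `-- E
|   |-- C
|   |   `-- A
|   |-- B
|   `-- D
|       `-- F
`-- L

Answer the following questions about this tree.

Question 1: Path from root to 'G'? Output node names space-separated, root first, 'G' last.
Walk down from root: K -> G

Answer: K G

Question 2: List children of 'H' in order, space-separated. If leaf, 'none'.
Answer: none

Derivation:
Node H's children (from adjacency): (leaf)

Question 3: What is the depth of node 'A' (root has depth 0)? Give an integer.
Answer: 3

Derivation:
Path from root to A: K -> G -> C -> A
Depth = number of edges = 3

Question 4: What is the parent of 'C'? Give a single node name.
Scan adjacency: C appears as child of G

Answer: G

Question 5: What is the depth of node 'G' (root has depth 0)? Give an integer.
Path from root to G: K -> G
Depth = number of edges = 1

Answer: 1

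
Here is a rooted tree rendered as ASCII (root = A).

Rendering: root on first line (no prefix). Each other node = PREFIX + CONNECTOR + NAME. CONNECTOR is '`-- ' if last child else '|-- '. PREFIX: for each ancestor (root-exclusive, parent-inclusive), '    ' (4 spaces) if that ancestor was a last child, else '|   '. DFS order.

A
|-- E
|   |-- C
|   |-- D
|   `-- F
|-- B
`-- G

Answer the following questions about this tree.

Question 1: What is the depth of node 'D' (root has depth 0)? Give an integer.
Path from root to D: A -> E -> D
Depth = number of edges = 2

Answer: 2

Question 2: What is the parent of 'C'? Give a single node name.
Scan adjacency: C appears as child of E

Answer: E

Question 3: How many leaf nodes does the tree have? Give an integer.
Answer: 5

Derivation:
Leaves (nodes with no children): B, C, D, F, G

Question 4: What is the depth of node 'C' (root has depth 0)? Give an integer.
Path from root to C: A -> E -> C
Depth = number of edges = 2

Answer: 2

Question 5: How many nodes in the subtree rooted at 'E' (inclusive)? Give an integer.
Subtree rooted at E contains: C, D, E, F
Count = 4

Answer: 4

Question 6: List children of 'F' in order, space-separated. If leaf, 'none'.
Node F's children (from adjacency): (leaf)

Answer: none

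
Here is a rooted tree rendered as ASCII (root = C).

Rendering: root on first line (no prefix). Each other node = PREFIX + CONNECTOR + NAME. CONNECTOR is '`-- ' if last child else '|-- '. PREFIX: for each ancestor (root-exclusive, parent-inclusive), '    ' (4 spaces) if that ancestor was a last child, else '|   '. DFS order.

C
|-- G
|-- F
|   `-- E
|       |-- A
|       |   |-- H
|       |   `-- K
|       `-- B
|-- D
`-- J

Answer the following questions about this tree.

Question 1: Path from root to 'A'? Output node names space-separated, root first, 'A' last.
Walk down from root: C -> F -> E -> A

Answer: C F E A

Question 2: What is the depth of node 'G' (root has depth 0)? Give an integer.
Answer: 1

Derivation:
Path from root to G: C -> G
Depth = number of edges = 1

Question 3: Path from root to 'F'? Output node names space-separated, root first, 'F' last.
Answer: C F

Derivation:
Walk down from root: C -> F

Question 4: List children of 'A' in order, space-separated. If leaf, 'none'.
Node A's children (from adjacency): H, K

Answer: H K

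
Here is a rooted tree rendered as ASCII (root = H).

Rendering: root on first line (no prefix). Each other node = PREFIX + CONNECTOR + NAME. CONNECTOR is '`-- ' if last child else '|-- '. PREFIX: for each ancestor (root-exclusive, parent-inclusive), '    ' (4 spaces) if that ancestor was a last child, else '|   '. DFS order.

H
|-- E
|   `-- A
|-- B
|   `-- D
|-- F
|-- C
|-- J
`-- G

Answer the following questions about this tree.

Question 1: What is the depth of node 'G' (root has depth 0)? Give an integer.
Answer: 1

Derivation:
Path from root to G: H -> G
Depth = number of edges = 1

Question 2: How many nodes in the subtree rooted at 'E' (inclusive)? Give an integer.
Subtree rooted at E contains: A, E
Count = 2

Answer: 2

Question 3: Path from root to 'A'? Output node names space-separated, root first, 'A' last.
Walk down from root: H -> E -> A

Answer: H E A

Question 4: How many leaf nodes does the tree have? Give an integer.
Answer: 6

Derivation:
Leaves (nodes with no children): A, C, D, F, G, J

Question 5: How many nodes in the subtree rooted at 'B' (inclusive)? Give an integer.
Subtree rooted at B contains: B, D
Count = 2

Answer: 2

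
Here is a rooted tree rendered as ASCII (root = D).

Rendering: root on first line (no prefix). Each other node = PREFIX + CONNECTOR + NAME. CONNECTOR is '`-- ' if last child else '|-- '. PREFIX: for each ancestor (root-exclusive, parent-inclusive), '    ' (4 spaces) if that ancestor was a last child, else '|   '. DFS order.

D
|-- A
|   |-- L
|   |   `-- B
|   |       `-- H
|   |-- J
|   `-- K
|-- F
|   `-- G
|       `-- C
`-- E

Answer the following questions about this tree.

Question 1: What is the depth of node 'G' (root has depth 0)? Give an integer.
Answer: 2

Derivation:
Path from root to G: D -> F -> G
Depth = number of edges = 2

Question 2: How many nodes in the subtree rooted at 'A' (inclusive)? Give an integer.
Subtree rooted at A contains: A, B, H, J, K, L
Count = 6

Answer: 6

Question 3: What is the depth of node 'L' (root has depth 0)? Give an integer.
Path from root to L: D -> A -> L
Depth = number of edges = 2

Answer: 2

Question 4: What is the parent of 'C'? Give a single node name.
Answer: G

Derivation:
Scan adjacency: C appears as child of G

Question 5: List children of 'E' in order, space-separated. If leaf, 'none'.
Answer: none

Derivation:
Node E's children (from adjacency): (leaf)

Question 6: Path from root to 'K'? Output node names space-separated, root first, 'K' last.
Answer: D A K

Derivation:
Walk down from root: D -> A -> K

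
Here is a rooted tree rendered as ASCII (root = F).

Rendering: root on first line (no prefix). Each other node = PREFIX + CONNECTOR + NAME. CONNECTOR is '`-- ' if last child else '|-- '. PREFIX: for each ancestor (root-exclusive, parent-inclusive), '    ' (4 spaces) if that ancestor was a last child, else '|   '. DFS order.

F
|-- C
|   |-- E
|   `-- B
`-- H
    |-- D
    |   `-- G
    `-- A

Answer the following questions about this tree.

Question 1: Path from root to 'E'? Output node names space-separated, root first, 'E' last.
Answer: F C E

Derivation:
Walk down from root: F -> C -> E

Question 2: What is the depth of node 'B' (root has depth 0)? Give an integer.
Path from root to B: F -> C -> B
Depth = number of edges = 2

Answer: 2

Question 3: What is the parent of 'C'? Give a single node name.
Answer: F

Derivation:
Scan adjacency: C appears as child of F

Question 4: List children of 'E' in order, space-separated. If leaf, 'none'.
Node E's children (from adjacency): (leaf)

Answer: none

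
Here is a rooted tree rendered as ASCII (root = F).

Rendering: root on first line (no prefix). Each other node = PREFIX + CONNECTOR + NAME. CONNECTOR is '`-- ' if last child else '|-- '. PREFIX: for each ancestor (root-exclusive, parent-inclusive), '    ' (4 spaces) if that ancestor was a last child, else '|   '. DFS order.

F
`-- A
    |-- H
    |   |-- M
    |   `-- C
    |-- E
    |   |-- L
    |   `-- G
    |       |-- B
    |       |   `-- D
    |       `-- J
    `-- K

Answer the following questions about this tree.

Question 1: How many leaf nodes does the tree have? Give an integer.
Answer: 6

Derivation:
Leaves (nodes with no children): C, D, J, K, L, M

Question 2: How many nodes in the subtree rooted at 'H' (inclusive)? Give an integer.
Answer: 3

Derivation:
Subtree rooted at H contains: C, H, M
Count = 3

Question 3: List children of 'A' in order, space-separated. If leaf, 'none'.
Answer: H E K

Derivation:
Node A's children (from adjacency): H, E, K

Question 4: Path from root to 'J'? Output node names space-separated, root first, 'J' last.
Walk down from root: F -> A -> E -> G -> J

Answer: F A E G J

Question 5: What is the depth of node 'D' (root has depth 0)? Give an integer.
Answer: 5

Derivation:
Path from root to D: F -> A -> E -> G -> B -> D
Depth = number of edges = 5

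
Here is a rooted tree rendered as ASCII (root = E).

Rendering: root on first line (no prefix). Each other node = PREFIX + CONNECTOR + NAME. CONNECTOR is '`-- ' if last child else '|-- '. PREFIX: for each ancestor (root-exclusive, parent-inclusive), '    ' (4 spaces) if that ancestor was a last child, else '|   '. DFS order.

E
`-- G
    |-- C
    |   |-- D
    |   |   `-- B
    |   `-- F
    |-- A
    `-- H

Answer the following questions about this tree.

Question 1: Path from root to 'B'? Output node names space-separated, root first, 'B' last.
Walk down from root: E -> G -> C -> D -> B

Answer: E G C D B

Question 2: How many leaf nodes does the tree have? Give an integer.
Leaves (nodes with no children): A, B, F, H

Answer: 4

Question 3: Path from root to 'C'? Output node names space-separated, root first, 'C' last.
Answer: E G C

Derivation:
Walk down from root: E -> G -> C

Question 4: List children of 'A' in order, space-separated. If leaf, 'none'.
Answer: none

Derivation:
Node A's children (from adjacency): (leaf)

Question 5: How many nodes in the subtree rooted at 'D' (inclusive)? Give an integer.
Subtree rooted at D contains: B, D
Count = 2

Answer: 2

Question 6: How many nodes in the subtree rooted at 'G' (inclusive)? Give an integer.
Subtree rooted at G contains: A, B, C, D, F, G, H
Count = 7

Answer: 7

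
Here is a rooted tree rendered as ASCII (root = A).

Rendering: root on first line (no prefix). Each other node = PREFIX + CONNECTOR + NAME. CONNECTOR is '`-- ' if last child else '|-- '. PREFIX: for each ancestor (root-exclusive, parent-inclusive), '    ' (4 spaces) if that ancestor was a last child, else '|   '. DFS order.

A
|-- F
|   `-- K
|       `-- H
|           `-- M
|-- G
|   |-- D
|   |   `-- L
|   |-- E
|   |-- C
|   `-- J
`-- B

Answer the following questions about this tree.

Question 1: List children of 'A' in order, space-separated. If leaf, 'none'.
Answer: F G B

Derivation:
Node A's children (from adjacency): F, G, B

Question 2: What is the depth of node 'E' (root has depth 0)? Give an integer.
Path from root to E: A -> G -> E
Depth = number of edges = 2

Answer: 2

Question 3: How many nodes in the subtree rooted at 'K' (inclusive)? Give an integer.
Subtree rooted at K contains: H, K, M
Count = 3

Answer: 3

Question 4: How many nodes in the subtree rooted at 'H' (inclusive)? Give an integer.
Answer: 2

Derivation:
Subtree rooted at H contains: H, M
Count = 2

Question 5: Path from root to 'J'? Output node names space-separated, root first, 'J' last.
Walk down from root: A -> G -> J

Answer: A G J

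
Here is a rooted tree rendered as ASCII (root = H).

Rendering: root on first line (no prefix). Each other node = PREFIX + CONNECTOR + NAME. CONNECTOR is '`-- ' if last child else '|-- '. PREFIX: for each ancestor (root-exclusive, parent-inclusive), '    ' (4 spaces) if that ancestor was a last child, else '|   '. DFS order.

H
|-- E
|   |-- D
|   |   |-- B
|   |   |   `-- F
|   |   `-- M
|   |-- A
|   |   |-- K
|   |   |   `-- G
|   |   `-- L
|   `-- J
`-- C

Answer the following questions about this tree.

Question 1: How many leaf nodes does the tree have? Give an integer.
Answer: 6

Derivation:
Leaves (nodes with no children): C, F, G, J, L, M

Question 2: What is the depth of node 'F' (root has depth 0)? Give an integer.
Path from root to F: H -> E -> D -> B -> F
Depth = number of edges = 4

Answer: 4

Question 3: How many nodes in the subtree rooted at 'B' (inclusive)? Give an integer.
Answer: 2

Derivation:
Subtree rooted at B contains: B, F
Count = 2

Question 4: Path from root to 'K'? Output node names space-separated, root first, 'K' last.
Answer: H E A K

Derivation:
Walk down from root: H -> E -> A -> K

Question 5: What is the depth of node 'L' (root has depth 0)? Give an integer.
Path from root to L: H -> E -> A -> L
Depth = number of edges = 3

Answer: 3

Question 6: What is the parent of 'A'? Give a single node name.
Scan adjacency: A appears as child of E

Answer: E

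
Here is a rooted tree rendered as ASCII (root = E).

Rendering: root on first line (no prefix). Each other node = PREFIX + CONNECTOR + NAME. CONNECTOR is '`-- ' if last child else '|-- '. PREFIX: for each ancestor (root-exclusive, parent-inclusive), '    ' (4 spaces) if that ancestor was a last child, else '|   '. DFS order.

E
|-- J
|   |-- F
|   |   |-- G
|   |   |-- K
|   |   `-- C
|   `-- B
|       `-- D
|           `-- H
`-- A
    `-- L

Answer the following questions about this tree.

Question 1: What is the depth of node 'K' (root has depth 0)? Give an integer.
Answer: 3

Derivation:
Path from root to K: E -> J -> F -> K
Depth = number of edges = 3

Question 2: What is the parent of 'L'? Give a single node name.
Scan adjacency: L appears as child of A

Answer: A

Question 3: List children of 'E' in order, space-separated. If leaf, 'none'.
Node E's children (from adjacency): J, A

Answer: J A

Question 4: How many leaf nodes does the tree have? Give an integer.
Answer: 5

Derivation:
Leaves (nodes with no children): C, G, H, K, L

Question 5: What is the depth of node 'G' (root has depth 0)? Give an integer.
Answer: 3

Derivation:
Path from root to G: E -> J -> F -> G
Depth = number of edges = 3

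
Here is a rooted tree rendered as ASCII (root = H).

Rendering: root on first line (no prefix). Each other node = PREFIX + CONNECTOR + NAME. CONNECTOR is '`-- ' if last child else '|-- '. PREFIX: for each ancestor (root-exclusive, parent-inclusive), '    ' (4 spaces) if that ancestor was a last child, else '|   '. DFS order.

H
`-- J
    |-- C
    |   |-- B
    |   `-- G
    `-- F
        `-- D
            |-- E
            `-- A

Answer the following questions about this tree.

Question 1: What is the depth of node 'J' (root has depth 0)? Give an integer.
Path from root to J: H -> J
Depth = number of edges = 1

Answer: 1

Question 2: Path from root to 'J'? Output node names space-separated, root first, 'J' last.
Answer: H J

Derivation:
Walk down from root: H -> J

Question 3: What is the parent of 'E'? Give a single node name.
Answer: D

Derivation:
Scan adjacency: E appears as child of D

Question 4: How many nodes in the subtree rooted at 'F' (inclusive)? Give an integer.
Subtree rooted at F contains: A, D, E, F
Count = 4

Answer: 4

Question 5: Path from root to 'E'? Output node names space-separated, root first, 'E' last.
Answer: H J F D E

Derivation:
Walk down from root: H -> J -> F -> D -> E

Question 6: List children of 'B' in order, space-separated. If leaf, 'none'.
Node B's children (from adjacency): (leaf)

Answer: none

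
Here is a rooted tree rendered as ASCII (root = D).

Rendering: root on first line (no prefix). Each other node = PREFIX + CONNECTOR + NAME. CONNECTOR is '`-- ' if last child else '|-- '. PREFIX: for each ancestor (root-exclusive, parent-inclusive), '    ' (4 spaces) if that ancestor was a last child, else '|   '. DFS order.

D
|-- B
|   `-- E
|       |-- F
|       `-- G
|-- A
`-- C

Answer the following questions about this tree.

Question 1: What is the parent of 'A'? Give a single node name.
Answer: D

Derivation:
Scan adjacency: A appears as child of D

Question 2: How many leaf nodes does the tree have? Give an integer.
Leaves (nodes with no children): A, C, F, G

Answer: 4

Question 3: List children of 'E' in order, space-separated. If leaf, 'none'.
Node E's children (from adjacency): F, G

Answer: F G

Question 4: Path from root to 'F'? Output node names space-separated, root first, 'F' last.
Answer: D B E F

Derivation:
Walk down from root: D -> B -> E -> F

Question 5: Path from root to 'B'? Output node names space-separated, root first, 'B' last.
Answer: D B

Derivation:
Walk down from root: D -> B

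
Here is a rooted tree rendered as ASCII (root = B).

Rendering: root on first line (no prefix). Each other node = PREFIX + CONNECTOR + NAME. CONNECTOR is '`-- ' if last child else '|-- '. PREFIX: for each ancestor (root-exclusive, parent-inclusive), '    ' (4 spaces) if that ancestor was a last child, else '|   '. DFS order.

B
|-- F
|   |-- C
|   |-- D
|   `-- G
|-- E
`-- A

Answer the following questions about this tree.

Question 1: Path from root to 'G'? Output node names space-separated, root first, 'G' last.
Answer: B F G

Derivation:
Walk down from root: B -> F -> G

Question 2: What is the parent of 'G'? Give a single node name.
Scan adjacency: G appears as child of F

Answer: F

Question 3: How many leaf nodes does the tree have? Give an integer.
Leaves (nodes with no children): A, C, D, E, G

Answer: 5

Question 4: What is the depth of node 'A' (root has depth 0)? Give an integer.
Path from root to A: B -> A
Depth = number of edges = 1

Answer: 1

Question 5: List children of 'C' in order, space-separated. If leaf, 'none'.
Answer: none

Derivation:
Node C's children (from adjacency): (leaf)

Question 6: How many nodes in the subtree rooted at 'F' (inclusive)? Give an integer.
Subtree rooted at F contains: C, D, F, G
Count = 4

Answer: 4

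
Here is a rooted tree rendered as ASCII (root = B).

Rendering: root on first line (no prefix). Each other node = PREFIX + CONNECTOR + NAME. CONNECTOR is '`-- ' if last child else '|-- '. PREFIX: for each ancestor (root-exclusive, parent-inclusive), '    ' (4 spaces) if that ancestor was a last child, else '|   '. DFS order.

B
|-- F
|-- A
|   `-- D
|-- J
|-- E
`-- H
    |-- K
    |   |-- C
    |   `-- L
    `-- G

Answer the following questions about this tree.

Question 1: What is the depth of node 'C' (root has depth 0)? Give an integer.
Answer: 3

Derivation:
Path from root to C: B -> H -> K -> C
Depth = number of edges = 3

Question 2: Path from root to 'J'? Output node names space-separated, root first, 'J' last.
Walk down from root: B -> J

Answer: B J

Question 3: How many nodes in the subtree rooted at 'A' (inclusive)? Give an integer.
Answer: 2

Derivation:
Subtree rooted at A contains: A, D
Count = 2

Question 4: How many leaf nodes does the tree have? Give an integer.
Answer: 7

Derivation:
Leaves (nodes with no children): C, D, E, F, G, J, L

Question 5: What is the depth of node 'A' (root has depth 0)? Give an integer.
Path from root to A: B -> A
Depth = number of edges = 1

Answer: 1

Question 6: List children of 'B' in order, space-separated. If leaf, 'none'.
Node B's children (from adjacency): F, A, J, E, H

Answer: F A J E H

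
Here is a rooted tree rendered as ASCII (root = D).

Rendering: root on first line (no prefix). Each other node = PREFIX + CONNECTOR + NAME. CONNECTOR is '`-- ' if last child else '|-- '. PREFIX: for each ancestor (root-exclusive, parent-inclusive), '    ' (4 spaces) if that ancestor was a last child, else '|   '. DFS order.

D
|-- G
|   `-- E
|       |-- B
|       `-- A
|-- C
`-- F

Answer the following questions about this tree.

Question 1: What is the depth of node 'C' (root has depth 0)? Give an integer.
Path from root to C: D -> C
Depth = number of edges = 1

Answer: 1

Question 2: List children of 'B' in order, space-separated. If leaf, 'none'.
Answer: none

Derivation:
Node B's children (from adjacency): (leaf)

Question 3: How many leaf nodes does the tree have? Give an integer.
Leaves (nodes with no children): A, B, C, F

Answer: 4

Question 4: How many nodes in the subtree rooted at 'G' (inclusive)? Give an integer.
Subtree rooted at G contains: A, B, E, G
Count = 4

Answer: 4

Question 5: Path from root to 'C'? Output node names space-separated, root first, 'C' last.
Answer: D C

Derivation:
Walk down from root: D -> C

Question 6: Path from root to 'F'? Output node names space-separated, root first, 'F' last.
Walk down from root: D -> F

Answer: D F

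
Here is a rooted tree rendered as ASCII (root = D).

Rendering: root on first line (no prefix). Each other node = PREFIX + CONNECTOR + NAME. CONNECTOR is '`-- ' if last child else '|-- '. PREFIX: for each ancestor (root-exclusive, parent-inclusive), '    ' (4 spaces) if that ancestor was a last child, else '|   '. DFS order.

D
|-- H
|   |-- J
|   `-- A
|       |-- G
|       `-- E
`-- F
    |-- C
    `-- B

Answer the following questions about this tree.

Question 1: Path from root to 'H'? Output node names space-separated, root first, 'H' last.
Walk down from root: D -> H

Answer: D H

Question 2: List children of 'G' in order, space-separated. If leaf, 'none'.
Answer: none

Derivation:
Node G's children (from adjacency): (leaf)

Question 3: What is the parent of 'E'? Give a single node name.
Scan adjacency: E appears as child of A

Answer: A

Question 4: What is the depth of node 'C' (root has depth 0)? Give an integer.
Path from root to C: D -> F -> C
Depth = number of edges = 2

Answer: 2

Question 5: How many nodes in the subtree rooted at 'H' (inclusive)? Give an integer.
Answer: 5

Derivation:
Subtree rooted at H contains: A, E, G, H, J
Count = 5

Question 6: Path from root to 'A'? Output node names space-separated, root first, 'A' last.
Walk down from root: D -> H -> A

Answer: D H A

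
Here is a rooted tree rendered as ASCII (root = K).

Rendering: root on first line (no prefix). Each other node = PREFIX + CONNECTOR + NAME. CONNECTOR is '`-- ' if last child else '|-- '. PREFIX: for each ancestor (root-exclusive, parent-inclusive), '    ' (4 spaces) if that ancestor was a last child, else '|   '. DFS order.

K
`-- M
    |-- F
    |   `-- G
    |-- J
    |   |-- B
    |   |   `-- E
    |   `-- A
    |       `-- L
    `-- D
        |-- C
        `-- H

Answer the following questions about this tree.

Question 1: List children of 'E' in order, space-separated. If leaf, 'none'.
Answer: none

Derivation:
Node E's children (from adjacency): (leaf)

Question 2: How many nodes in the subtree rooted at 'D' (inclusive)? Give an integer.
Subtree rooted at D contains: C, D, H
Count = 3

Answer: 3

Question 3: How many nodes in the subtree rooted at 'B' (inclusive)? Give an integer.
Subtree rooted at B contains: B, E
Count = 2

Answer: 2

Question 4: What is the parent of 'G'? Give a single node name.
Answer: F

Derivation:
Scan adjacency: G appears as child of F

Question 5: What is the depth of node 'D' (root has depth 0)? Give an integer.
Path from root to D: K -> M -> D
Depth = number of edges = 2

Answer: 2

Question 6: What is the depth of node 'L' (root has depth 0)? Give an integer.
Answer: 4

Derivation:
Path from root to L: K -> M -> J -> A -> L
Depth = number of edges = 4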